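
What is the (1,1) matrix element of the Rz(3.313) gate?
(-0.0856 + 0.9963i)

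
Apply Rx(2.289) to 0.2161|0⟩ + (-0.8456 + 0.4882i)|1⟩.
(0.5339 + 0.7699i)|0⟩ + (-0.3497 + 0.005112i)|1⟩

Rx(2.289) = [[cos(θ/2), −i·sin(θ/2)], [−i·sin(θ/2), cos(θ/2)]]; θ = 2.289, cos(θ/2) ≈ 0.413501, sin(θ/2) ≈ 0.910503.
With a = amp(|0⟩) = 0.2161 and b = amp(|1⟩) = (-0.8456 + 0.4882i):
new amp(|0⟩) = (0.413501)·a + (-0.910503i)·b = (0.5339 + 0.7699i)
new amp(|1⟩) = (-0.910503i)·a + (0.413501)·b = (-0.3497 + 0.005112i)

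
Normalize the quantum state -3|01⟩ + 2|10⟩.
-0.8321|01⟩ + 0.5547|10⟩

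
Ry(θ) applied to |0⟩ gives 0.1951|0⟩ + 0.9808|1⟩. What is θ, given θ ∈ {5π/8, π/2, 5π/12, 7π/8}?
7π/8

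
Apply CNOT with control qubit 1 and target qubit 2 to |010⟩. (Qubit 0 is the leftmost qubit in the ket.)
|011⟩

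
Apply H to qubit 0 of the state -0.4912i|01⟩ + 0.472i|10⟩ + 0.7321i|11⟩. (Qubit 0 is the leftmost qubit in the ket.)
0.3338i|00⟩ + 0.1703i|01⟩ - 0.3338i|10⟩ - 0.865i|11⟩

H on qubit 0 mixes each pair of kets that differ only in qubit 0: amplitudes (a, b) of (|…0…⟩, |…1…⟩) become ((a + b)/√2, (a − b)/√2). Kets absent from the input have amplitude 0.
(|00⟩, |10⟩): (a, b) = (0, 0.472i) → (0.3338i, -0.3338i)
(|01⟩, |11⟩): (a, b) = (-0.4912i, 0.7321i) → (0.1703i, -0.865i)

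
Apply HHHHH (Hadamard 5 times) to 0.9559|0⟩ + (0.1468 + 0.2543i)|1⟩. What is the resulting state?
(0.7797 + 0.1798i)|0⟩ + (0.5721 - 0.1798i)|1⟩

H² = I, so H^5 = H: a single Hadamard. With (a, b) = (0.9559, (0.1468 + 0.2543i)), H gives ((a + b)/√2, (a − b)/√2) = ((0.7797 + 0.1798i), (0.5721 - 0.1798i)).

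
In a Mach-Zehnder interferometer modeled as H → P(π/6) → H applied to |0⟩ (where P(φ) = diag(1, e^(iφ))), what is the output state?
(0.933 + 0.25i)|0⟩ + (0.06699 - 0.25i)|1⟩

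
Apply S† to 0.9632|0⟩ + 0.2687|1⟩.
0.9632|0⟩ - 0.2687i|1⟩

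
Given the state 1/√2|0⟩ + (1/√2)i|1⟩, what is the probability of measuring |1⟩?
1/2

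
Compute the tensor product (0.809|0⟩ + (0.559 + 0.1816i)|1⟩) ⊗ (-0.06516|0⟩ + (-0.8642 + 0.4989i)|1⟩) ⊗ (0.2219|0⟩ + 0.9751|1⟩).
-0.0117|000⟩ - 0.0514|001⟩ + (-0.1551 + 0.08956i)|010⟩ + (-0.6817 + 0.3936i)|011⟩ + (-0.008083 - 0.002626i)|100⟩ + (-0.03552 - 0.01154i)|101⟩ + (-0.1273 + 0.02706i)|110⟩ + (-0.5594 + 0.1189i)|111⟩

amp(|b₁b₂…⟩) = product of the factor amplitudes for bits b₁, b₂, …; only kets whose every factor amplitude is nonzero survive.
|000⟩: (0.809)(-0.06516)(0.2219) = -0.0117
|001⟩: (0.809)(-0.06516)(0.9751) = -0.0514
|010⟩: (0.809)(-0.8642 + 0.4989i)(0.2219) = (-0.1551 + 0.08956i)
|011⟩: (0.809)(-0.8642 + 0.4989i)(0.9751) = (-0.6817 + 0.3936i)
|100⟩: (0.559 + 0.1816i)(-0.06516)(0.2219) = (-0.008083 - 0.002626i)
|101⟩: (0.559 + 0.1816i)(-0.06516)(0.9751) = (-0.03552 - 0.01154i)
|110⟩: (0.559 + 0.1816i)(-0.8642 + 0.4989i)(0.2219) = (-0.1273 + 0.02706i)
|111⟩: (0.559 + 0.1816i)(-0.8642 + 0.4989i)(0.9751) = (-0.5594 + 0.1189i)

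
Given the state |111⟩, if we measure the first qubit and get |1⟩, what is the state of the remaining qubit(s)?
|11⟩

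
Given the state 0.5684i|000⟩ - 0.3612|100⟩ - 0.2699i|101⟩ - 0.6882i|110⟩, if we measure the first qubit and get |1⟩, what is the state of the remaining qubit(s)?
-0.439|00⟩ - 0.328i|01⟩ - 0.8365i|10⟩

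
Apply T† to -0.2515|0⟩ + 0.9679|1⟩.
-0.2515|0⟩ + (0.6844 - 0.6844i)|1⟩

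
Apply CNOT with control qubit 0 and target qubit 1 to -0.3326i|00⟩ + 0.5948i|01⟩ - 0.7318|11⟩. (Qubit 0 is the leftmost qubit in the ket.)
-0.3326i|00⟩ + 0.5948i|01⟩ - 0.7318|10⟩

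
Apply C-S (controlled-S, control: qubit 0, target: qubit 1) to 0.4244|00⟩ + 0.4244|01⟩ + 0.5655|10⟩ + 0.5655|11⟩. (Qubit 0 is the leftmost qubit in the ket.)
0.4244|00⟩ + 0.4244|01⟩ + 0.5655|10⟩ + 0.5655i|11⟩

C-S leaves the control-|0⟩ kets |00⟩, |01⟩ unchanged and applies S to qubit 1 on the control-|1⟩ pair (|10⟩, |11⟩).
S = [[1, 0], [0, i]].
With a = amp(|10⟩) = 0.5655 and b = amp(|11⟩) = 0.5655:
new amp(|10⟩) = (1)·a = 0.5655
new amp(|11⟩) = (i)·b = 0.5655i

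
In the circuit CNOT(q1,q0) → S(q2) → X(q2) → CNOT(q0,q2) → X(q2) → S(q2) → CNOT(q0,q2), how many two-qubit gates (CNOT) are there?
3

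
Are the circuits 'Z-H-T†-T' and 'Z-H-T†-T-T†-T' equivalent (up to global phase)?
Yes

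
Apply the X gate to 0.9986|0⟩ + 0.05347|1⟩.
0.05347|0⟩ + 0.9986|1⟩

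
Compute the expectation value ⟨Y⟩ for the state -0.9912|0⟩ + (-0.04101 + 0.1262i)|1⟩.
-0.2502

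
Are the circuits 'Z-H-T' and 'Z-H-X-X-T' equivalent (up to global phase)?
Yes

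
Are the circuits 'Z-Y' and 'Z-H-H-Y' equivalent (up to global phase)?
Yes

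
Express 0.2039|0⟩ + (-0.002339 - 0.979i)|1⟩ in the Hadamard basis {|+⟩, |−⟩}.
(0.1425 - 0.6923i)|+⟩ + (0.1458 + 0.6923i)|−⟩

With |ψ⟩ = α|0⟩ + β|1⟩, the Hadamard-basis coefficients are ⟨+|ψ⟩ = (α + β)/√2 and ⟨−|ψ⟩ = (α − β)/√2.
Here α = 0.2039, β = (-0.002339 - 0.979i): (α + β)/√2 = (0.1425 - 0.6923i), (α − β)/√2 = (0.1458 + 0.6923i).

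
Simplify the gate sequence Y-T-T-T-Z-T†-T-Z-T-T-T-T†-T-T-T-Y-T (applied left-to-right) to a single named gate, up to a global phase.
T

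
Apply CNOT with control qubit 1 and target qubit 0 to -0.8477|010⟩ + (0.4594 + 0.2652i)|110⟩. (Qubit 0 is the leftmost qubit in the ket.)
(0.4594 + 0.2652i)|010⟩ - 0.8477|110⟩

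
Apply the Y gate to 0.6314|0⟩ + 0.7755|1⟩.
-0.7755i|0⟩ + 0.6314i|1⟩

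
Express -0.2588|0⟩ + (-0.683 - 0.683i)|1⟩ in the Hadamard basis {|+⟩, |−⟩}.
(-0.666 - 0.483i)|+⟩ + (0.3 + 0.483i)|−⟩

With |ψ⟩ = α|0⟩ + β|1⟩, the Hadamard-basis coefficients are ⟨+|ψ⟩ = (α + β)/√2 and ⟨−|ψ⟩ = (α − β)/√2.
Here α = -0.2588, β = (-0.683 - 0.683i): (α + β)/√2 = (-0.666 - 0.483i), (α − β)/√2 = (0.3 + 0.483i).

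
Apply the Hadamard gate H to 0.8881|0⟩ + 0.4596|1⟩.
0.953|0⟩ + 0.303|1⟩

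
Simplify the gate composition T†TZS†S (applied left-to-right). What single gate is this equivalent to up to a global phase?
Z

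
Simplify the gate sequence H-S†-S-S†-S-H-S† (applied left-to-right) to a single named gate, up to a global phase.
S†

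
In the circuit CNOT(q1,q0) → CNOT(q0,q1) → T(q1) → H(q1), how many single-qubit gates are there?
2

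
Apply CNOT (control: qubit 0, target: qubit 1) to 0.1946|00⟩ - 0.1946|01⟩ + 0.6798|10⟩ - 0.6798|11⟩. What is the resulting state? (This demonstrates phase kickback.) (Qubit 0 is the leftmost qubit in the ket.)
0.1946|00⟩ - 0.1946|01⟩ - 0.6798|10⟩ + 0.6798|11⟩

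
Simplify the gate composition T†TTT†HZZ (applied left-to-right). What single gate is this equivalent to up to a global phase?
H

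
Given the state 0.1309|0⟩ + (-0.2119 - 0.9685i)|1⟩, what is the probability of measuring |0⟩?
0.01713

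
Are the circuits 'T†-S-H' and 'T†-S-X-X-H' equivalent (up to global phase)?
Yes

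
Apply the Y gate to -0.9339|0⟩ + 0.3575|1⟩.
-0.3575i|0⟩ - 0.9339i|1⟩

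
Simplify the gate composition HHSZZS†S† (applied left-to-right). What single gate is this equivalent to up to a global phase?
S†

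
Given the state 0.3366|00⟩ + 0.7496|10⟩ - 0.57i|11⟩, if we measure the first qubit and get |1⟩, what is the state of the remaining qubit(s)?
0.796|0⟩ - 0.6053i|1⟩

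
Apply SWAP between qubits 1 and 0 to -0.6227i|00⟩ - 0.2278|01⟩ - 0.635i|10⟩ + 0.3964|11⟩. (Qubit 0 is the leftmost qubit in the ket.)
-0.6227i|00⟩ - 0.635i|01⟩ - 0.2278|10⟩ + 0.3964|11⟩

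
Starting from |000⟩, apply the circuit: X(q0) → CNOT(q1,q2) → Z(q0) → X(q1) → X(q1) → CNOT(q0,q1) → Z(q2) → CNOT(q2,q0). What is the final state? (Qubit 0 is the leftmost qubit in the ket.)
-|110⟩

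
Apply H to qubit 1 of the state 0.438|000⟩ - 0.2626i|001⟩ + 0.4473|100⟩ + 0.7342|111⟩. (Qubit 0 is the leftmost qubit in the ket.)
0.3097|000⟩ - 0.1857i|001⟩ + 0.3097|010⟩ - 0.1857i|011⟩ + 0.3163|100⟩ + 0.5192|101⟩ + 0.3163|110⟩ - 0.5192|111⟩

H on qubit 1 mixes each pair of kets that differ only in qubit 1: amplitudes (a, b) of (|…0…⟩, |…1…⟩) become ((a + b)/√2, (a − b)/√2). Kets absent from the input have amplitude 0.
(|000⟩, |010⟩): (a, b) = (0.438, 0) → (0.3097, 0.3097)
(|001⟩, |011⟩): (a, b) = (-0.2626i, 0) → (-0.1857i, -0.1857i)
(|100⟩, |110⟩): (a, b) = (0.4473, 0) → (0.3163, 0.3163)
(|101⟩, |111⟩): (a, b) = (0, 0.7342) → (0.5192, -0.5192)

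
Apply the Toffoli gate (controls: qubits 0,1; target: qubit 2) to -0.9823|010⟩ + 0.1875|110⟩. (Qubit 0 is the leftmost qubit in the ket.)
-0.9823|010⟩ + 0.1875|111⟩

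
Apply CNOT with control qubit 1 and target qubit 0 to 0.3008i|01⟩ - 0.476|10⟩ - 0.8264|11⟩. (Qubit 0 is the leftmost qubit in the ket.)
-0.8264|01⟩ - 0.476|10⟩ + 0.3008i|11⟩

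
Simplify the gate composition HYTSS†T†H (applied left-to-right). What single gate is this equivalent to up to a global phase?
Y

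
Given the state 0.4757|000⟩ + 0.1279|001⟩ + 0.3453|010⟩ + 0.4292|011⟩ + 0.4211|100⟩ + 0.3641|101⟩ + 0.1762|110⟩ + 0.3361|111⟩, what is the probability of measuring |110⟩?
0.03105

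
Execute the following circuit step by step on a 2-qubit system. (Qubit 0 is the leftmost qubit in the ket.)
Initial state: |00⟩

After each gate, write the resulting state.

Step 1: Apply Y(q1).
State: i|01⟩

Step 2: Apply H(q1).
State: (1/√2)i|00⟩ - (1/√2)i|01⟩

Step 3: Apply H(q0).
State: (1/2)i|00⟩ - (1/2)i|01⟩ + (1/2)i|10⟩ - (1/2)i|11⟩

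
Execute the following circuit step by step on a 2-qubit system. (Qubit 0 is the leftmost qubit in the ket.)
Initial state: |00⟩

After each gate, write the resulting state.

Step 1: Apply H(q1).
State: 1/√2|00⟩ + 1/√2|01⟩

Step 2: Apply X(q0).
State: 1/√2|10⟩ + 1/√2|11⟩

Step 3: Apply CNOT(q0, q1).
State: 1/√2|10⟩ + 1/√2|11⟩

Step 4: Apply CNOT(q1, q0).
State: 1/√2|01⟩ + 1/√2|10⟩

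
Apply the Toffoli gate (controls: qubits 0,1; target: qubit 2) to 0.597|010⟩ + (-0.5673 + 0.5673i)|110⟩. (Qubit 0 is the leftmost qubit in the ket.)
0.597|010⟩ + (-0.5673 + 0.5673i)|111⟩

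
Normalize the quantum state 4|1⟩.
|1⟩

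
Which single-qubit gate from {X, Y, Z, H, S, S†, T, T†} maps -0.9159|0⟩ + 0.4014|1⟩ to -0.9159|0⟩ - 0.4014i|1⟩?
S†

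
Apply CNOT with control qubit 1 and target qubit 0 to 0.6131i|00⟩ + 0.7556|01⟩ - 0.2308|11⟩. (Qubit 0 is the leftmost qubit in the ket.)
0.6131i|00⟩ - 0.2308|01⟩ + 0.7556|11⟩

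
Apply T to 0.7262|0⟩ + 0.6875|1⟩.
0.7262|0⟩ + (0.4861 + 0.4861i)|1⟩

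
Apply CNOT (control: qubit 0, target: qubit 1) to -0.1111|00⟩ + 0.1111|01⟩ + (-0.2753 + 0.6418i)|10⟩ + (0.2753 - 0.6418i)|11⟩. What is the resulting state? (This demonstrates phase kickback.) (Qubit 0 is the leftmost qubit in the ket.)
-0.1111|00⟩ + 0.1111|01⟩ + (0.2753 - 0.6418i)|10⟩ + (-0.2753 + 0.6418i)|11⟩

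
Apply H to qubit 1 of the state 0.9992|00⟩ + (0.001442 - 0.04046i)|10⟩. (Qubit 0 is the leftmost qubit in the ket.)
0.7065|00⟩ + 0.7065|01⟩ + (0.00102 - 0.02861i)|10⟩ + (0.00102 - 0.02861i)|11⟩

H on qubit 1 mixes each pair of kets that differ only in qubit 1: amplitudes (a, b) of (|…0…⟩, |…1…⟩) become ((a + b)/√2, (a − b)/√2). Kets absent from the input have amplitude 0.
(|00⟩, |01⟩): (a, b) = (0.9992, 0) → (0.7065, 0.7065)
(|10⟩, |11⟩): (a, b) = ((0.001442 - 0.04046i), 0) → ((0.00102 - 0.02861i), (0.00102 - 0.02861i))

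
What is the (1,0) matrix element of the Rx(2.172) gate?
-0.8848i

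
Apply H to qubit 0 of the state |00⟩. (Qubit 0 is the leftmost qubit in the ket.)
1/√2|00⟩ + 1/√2|10⟩

H on qubit 0 mixes each pair of kets that differ only in qubit 0: amplitudes (a, b) of (|…0…⟩, |…1…⟩) become ((a + b)/√2, (a − b)/√2). Kets absent from the input have amplitude 0.
(|00⟩, |10⟩): (a, b) = (1, 0) → (1/√2, 1/√2)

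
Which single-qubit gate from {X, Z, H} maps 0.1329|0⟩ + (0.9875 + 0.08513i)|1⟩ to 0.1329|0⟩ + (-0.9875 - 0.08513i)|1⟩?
Z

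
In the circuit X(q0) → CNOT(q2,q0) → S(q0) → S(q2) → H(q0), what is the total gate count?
5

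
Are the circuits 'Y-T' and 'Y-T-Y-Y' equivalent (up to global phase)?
Yes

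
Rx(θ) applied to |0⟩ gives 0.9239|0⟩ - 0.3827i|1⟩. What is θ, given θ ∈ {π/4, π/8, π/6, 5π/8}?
π/4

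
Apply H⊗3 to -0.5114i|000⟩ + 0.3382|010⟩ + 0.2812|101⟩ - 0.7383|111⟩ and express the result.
(-0.04204 - 0.1808i)|000⟩ + (0.2812 - 0.1808i)|001⟩ + (0.2409 - 0.1808i)|010⟩ + (-0.48 - 0.1808i)|011⟩ + (0.2812 - 0.1808i)|100⟩ + (-0.04204 - 0.1808i)|101⟩ + (-0.48 - 0.1808i)|110⟩ + (0.2409 - 0.1808i)|111⟩

H⊗3 gives amp(|y⟩) = (1/2√2) Σ_x (−1)^(x·y) amp(|x⟩), where x·y is the number of positions in which both x and y have a 1.
|000⟩: (-0.5114i + 0.3382 + 0.2812 - 0.7383)/(2√2) = (-0.04204 - 0.1808i)
|001⟩: (-0.5114i + 0.3382 - 0.2812 + 0.7383)/(2√2) = (0.2812 - 0.1808i)
|010⟩: (-0.5114i - 0.3382 + 0.2812 + 0.7383)/(2√2) = (0.2409 - 0.1808i)
|011⟩: (-0.5114i - 0.3382 - 0.2812 - 0.7383)/(2√2) = (-0.48 - 0.1808i)
|100⟩: (-0.5114i + 0.3382 - 0.2812 + 0.7383)/(2√2) = (0.2812 - 0.1808i)
|101⟩: (-0.5114i + 0.3382 + 0.2812 - 0.7383)/(2√2) = (-0.04204 - 0.1808i)
|110⟩: (-0.5114i - 0.3382 - 0.2812 - 0.7383)/(2√2) = (-0.48 - 0.1808i)
|111⟩: (-0.5114i - 0.3382 + 0.2812 + 0.7383)/(2√2) = (0.2409 - 0.1808i)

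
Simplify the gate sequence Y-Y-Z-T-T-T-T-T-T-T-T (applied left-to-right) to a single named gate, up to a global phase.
Z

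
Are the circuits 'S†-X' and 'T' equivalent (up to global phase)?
No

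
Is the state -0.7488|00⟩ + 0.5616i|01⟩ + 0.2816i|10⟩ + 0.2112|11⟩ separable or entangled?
Separable

Writing the state as a|00⟩ + b|01⟩ + c|10⟩ + d|11⟩, it is a product state iff ad − bc = 0.
Here (a, b, c, d) = (-0.7488, 0.5616i, 0.2816i, 0.2112): ad − bc = (-0.7488)(0.2112) − (0.5616i)(0.2816i) = 0, so the state is separable.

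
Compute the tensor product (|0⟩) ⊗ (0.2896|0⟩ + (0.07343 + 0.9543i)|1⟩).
0.2896|00⟩ + (0.07343 + 0.9543i)|01⟩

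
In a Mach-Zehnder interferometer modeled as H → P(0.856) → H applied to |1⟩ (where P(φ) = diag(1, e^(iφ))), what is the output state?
(0.1723 - 0.3776i)|0⟩ + (0.8277 + 0.3776i)|1⟩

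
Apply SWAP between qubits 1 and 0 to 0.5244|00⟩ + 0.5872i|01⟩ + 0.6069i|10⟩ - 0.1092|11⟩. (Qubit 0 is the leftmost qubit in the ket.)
0.5244|00⟩ + 0.6069i|01⟩ + 0.5872i|10⟩ - 0.1092|11⟩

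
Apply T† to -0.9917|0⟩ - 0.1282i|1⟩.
-0.9917|0⟩ + (-0.09065 - 0.09065i)|1⟩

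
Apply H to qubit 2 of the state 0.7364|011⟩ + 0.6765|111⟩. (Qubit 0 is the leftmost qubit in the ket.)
0.5207|010⟩ - 0.5207|011⟩ + 0.4784|110⟩ - 0.4784|111⟩

H on qubit 2 mixes each pair of kets that differ only in qubit 2: amplitudes (a, b) of (|…0…⟩, |…1…⟩) become ((a + b)/√2, (a − b)/√2). Kets absent from the input have amplitude 0.
(|010⟩, |011⟩): (a, b) = (0, 0.7364) → (0.5207, -0.5207)
(|110⟩, |111⟩): (a, b) = (0, 0.6765) → (0.4784, -0.4784)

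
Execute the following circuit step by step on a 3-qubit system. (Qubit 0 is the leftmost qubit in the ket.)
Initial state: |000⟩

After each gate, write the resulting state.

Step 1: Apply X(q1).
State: |010⟩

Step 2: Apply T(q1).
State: (1/√2 + (1/√2)i)|010⟩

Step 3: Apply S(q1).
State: (-1/√2 + (1/√2)i)|010⟩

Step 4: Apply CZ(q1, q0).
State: (-1/√2 + (1/√2)i)|010⟩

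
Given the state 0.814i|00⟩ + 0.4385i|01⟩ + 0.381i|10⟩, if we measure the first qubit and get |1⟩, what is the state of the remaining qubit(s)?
i|0⟩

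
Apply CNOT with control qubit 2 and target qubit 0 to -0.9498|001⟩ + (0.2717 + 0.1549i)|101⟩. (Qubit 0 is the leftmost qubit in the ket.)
(0.2717 + 0.1549i)|001⟩ - 0.9498|101⟩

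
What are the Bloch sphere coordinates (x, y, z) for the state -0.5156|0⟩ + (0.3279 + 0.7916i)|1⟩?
(-0.3381, -0.8163, -0.4683)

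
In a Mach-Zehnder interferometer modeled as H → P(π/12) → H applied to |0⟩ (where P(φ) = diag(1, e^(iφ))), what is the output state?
(0.983 + 0.1294i)|0⟩ + (0.01704 - 0.1294i)|1⟩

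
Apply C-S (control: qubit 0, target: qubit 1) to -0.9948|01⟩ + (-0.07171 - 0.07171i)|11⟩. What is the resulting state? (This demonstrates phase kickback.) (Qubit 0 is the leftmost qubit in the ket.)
-0.9948|01⟩ + (0.07171 - 0.07171i)|11⟩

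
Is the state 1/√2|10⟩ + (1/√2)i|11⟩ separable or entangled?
Separable

Writing the state as a|00⟩ + b|01⟩ + c|10⟩ + d|11⟩, it is a product state iff ad − bc = 0.
Here (a, b, c, d) = (0, 0, 1/√2, (1/√2)i): ad − bc = (0)((1/√2)i) − (0)(1/√2) = 0, so the state is separable.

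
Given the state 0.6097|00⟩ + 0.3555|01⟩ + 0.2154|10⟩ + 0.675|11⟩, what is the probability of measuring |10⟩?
0.0464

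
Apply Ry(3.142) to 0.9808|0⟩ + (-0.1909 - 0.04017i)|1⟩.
(0.1907 + 0.04017i)|0⟩ + (0.9808 + 0.000008182i)|1⟩

Ry(3.142) = [[cos(θ/2), −sin(θ/2)], [sin(θ/2), cos(θ/2)]]; θ = 3.142, cos(θ/2) ≈ -0.000203673, sin(θ/2) ≈ 1.
With a = amp(|0⟩) = 0.9808 and b = amp(|1⟩) = (-0.1909 - 0.04017i):
new amp(|0⟩) = (-0.000203673)·a + (-1)·b = (0.1907 + 0.04017i)
new amp(|1⟩) = (1)·a + (-0.000203673)·b = (0.9808 + 0.000008182i)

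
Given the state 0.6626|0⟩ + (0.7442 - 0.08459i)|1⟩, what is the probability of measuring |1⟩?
0.561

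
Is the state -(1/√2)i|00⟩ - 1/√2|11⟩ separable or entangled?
Entangled

Writing the state as a|00⟩ + b|01⟩ + c|10⟩ + d|11⟩, it is a product state iff ad − bc = 0.
Here (a, b, c, d) = (-(1/√2)i, 0, 0, -1/√2): ad − bc = (-(1/√2)i)(-1/√2) − (0)(0) = (1/2)i ≠ 0, so the state is entangled.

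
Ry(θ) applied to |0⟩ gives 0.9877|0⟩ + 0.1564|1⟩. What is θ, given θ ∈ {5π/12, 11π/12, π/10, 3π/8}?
π/10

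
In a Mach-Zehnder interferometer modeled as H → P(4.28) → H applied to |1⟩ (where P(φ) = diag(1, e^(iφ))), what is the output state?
(0.7095 + 0.454i)|0⟩ + (0.2905 - 0.454i)|1⟩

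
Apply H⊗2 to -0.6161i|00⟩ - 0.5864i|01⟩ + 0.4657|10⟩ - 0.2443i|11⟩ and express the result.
(0.2329 - 0.7234i)|00⟩ + (0.2329 + 0.1073i)|01⟩ + (-0.2329 - 0.4791i)|10⟩ + (-0.2329 - 0.137i)|11⟩

H⊗2 gives amp(|y⟩) = (1/2) Σ_x (−1)^(x·y) amp(|x⟩), where x·y is the number of positions in which both x and y have a 1.
|00⟩: (-0.6161i - 0.5864i + 0.4657 - 0.2443i)/2 = (0.2329 - 0.7234i)
|01⟩: (-0.6161i + 0.5864i + 0.4657 + 0.2443i)/2 = (0.2329 + 0.1073i)
|10⟩: (-0.6161i - 0.5864i - 0.4657 + 0.2443i)/2 = (-0.2329 - 0.4791i)
|11⟩: (-0.6161i + 0.5864i - 0.4657 - 0.2443i)/2 = (-0.2329 - 0.137i)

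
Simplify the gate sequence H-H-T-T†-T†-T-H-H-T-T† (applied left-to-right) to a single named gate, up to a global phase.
I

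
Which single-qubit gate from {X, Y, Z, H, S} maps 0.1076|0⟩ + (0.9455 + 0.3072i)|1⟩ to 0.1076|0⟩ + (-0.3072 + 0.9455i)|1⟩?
S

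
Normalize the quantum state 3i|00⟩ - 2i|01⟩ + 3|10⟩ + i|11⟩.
0.6255i|00⟩ - 0.417i|01⟩ + 0.6255|10⟩ + 0.2085i|11⟩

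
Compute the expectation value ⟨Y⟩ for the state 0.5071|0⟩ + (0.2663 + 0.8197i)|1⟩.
0.8313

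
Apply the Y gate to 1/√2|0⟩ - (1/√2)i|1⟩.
-1/√2|0⟩ + (1/√2)i|1⟩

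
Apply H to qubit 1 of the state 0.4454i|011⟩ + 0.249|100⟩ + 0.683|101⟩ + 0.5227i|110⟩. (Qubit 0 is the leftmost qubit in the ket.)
0.3149i|001⟩ - 0.3149i|011⟩ + (0.1761 + 0.3696i)|100⟩ + 0.483|101⟩ + (0.1761 - 0.3696i)|110⟩ + 0.483|111⟩

H on qubit 1 mixes each pair of kets that differ only in qubit 1: amplitudes (a, b) of (|…0…⟩, |…1…⟩) become ((a + b)/√2, (a − b)/√2). Kets absent from the input have amplitude 0.
(|001⟩, |011⟩): (a, b) = (0, 0.4454i) → (0.3149i, -0.3149i)
(|100⟩, |110⟩): (a, b) = (0.249, 0.5227i) → ((0.1761 + 0.3696i), (0.1761 - 0.3696i))
(|101⟩, |111⟩): (a, b) = (0.683, 0) → (0.483, 0.483)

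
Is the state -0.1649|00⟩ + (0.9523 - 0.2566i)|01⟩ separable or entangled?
Separable

Writing the state as a|00⟩ + b|01⟩ + c|10⟩ + d|11⟩, it is a product state iff ad − bc = 0.
Here (a, b, c, d) = (-0.1649, (0.9523 - 0.2566i), 0, 0): ad − bc = (-0.1649)(0) − (0.9523 - 0.2566i)(0) = 0, so the state is separable.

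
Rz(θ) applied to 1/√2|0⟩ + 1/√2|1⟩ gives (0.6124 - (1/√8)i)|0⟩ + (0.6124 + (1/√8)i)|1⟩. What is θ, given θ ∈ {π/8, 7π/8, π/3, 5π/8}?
π/3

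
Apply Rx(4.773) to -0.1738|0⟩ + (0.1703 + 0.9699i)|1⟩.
(0.7913 - 0.1167i)|0⟩ + (-0.124 - 0.5872i)|1⟩

Rx(4.773) = [[cos(θ/2), −i·sin(θ/2)], [−i·sin(θ/2), cos(θ/2)]]; θ = 4.773, cos(θ/2) ≈ -0.728208, sin(θ/2) ≈ 0.685356.
With a = amp(|0⟩) = -0.1738 and b = amp(|1⟩) = (0.1703 + 0.9699i):
new amp(|0⟩) = (-0.728208)·a + (-0.685356i)·b = (0.7913 - 0.1167i)
new amp(|1⟩) = (-0.685356i)·a + (-0.728208)·b = (-0.124 - 0.5872i)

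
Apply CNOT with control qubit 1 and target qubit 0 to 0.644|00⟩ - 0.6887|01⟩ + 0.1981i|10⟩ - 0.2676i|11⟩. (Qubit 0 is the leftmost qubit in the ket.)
0.644|00⟩ - 0.2676i|01⟩ + 0.1981i|10⟩ - 0.6887|11⟩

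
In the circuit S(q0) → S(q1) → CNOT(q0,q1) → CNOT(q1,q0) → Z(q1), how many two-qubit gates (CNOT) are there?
2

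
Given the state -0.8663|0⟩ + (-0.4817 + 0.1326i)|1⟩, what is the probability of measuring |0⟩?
0.7505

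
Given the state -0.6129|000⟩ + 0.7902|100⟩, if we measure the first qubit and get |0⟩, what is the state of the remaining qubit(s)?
-|00⟩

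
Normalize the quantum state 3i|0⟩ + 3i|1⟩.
(1/√2)i|0⟩ + (1/√2)i|1⟩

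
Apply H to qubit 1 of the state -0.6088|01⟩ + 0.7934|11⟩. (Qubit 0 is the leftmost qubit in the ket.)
-0.4305|00⟩ + 0.4305|01⟩ + 0.561|10⟩ - 0.561|11⟩

H on qubit 1 mixes each pair of kets that differ only in qubit 1: amplitudes (a, b) of (|…0…⟩, |…1…⟩) become ((a + b)/√2, (a − b)/√2). Kets absent from the input have amplitude 0.
(|00⟩, |01⟩): (a, b) = (0, -0.6088) → (-0.4305, 0.4305)
(|10⟩, |11⟩): (a, b) = (0, 0.7934) → (0.561, -0.561)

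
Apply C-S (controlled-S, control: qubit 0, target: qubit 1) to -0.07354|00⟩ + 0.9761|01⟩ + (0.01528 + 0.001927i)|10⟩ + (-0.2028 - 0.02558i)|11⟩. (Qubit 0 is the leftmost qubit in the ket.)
-0.07354|00⟩ + 0.9761|01⟩ + (0.01528 + 0.001927i)|10⟩ + (0.02558 - 0.2028i)|11⟩

C-S leaves the control-|0⟩ kets |00⟩, |01⟩ unchanged and applies S to qubit 1 on the control-|1⟩ pair (|10⟩, |11⟩).
S = [[1, 0], [0, i]].
With a = amp(|10⟩) = (0.01528 + 0.001927i) and b = amp(|11⟩) = (-0.2028 - 0.02558i):
new amp(|10⟩) = (1)·a = (0.01528 + 0.001927i)
new amp(|11⟩) = (i)·b = (0.02558 - 0.2028i)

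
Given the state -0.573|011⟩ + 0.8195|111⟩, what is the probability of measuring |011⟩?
0.3283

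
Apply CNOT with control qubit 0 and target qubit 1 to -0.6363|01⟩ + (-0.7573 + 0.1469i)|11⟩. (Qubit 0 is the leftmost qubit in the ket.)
-0.6363|01⟩ + (-0.7573 + 0.1469i)|10⟩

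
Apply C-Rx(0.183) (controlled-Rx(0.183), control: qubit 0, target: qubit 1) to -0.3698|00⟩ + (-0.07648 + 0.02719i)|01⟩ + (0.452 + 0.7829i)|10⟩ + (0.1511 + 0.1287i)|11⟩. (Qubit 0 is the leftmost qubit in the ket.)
-0.3698|00⟩ + (-0.07648 + 0.02719i)|01⟩ + (0.4619 + 0.7658i)|10⟩ + (0.222 + 0.08686i)|11⟩

C-Rx(0.183) leaves the control-|0⟩ kets |00⟩, |01⟩ unchanged and applies Rx(0.183) to qubit 1 on the control-|1⟩ pair (|10⟩, |11⟩).
Rx(0.183) = [[cos(θ/2), −i·sin(θ/2)], [−i·sin(θ/2), cos(θ/2)]]; θ = 0.183, cos(θ/2) ≈ 0.995817, sin(θ/2) ≈ 0.0913724.
With a = amp(|10⟩) = (0.452 + 0.7829i) and b = amp(|11⟩) = (0.1511 + 0.1287i):
new amp(|10⟩) = (0.995817)·a + (-0.0913724i)·b = (0.4619 + 0.7658i)
new amp(|11⟩) = (-0.0913724i)·a + (0.995817)·b = (0.222 + 0.08686i)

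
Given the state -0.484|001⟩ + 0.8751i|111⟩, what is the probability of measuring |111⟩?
0.7658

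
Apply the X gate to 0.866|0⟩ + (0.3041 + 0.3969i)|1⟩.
(0.3041 + 0.3969i)|0⟩ + 0.866|1⟩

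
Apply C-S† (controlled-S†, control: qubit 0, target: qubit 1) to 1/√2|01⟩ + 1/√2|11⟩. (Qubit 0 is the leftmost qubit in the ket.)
1/√2|01⟩ - (1/√2)i|11⟩

C-S† leaves the control-|0⟩ kets |00⟩, |01⟩ unchanged and applies S† to qubit 1 on the control-|1⟩ pair (|10⟩, |11⟩).
S† = [[1, 0], [0, -i]].
With a = amp(|10⟩) = 0 and b = amp(|11⟩) = 1/√2:
new amp(|10⟩) = (1)·a = 0
new amp(|11⟩) = (-i)·b = -(1/√2)i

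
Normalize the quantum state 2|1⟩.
|1⟩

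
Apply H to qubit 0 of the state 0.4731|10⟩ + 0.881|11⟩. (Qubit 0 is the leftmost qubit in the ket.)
0.3345|00⟩ + 0.623|01⟩ - 0.3345|10⟩ - 0.623|11⟩

H on qubit 0 mixes each pair of kets that differ only in qubit 0: amplitudes (a, b) of (|…0…⟩, |…1…⟩) become ((a + b)/√2, (a − b)/√2). Kets absent from the input have amplitude 0.
(|00⟩, |10⟩): (a, b) = (0, 0.4731) → (0.3345, -0.3345)
(|01⟩, |11⟩): (a, b) = (0, 0.881) → (0.623, -0.623)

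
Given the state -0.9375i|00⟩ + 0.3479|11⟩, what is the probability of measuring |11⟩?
0.121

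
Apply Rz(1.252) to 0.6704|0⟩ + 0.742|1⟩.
(0.5433 - 0.3928i)|0⟩ + (0.6013 + 0.4347i)|1⟩

Rz(1.252) = [[e^(−iθ/2), 0], [0, e^(iθ/2)]] with e^(±iθ/2) = cos(θ/2) ± i·sin(θ/2); θ = 1.252, cos(θ/2) ≈ 0.810378, sin(θ/2) ≈ 0.585908.
With a = amp(|0⟩) = 0.6704 and b = amp(|1⟩) = 0.742:
new amp(|0⟩) = (0.810378 - 0.585908i)·a = (0.5433 - 0.3928i)
new amp(|1⟩) = (0.810378 + 0.585908i)·b = (0.6013 + 0.4347i)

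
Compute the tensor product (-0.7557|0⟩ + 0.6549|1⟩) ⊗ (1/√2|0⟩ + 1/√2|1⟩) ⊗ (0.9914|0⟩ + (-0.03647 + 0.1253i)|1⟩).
-0.5298|000⟩ + (0.01949 - 0.06696i)|001⟩ - 0.5298|010⟩ + (0.01949 - 0.06696i)|011⟩ + 0.4591|100⟩ + (-0.01689 + 0.05802i)|101⟩ + 0.4591|110⟩ + (-0.01689 + 0.05802i)|111⟩

amp(|b₁b₂…⟩) = product of the factor amplitudes for bits b₁, b₂, …; only kets whose every factor amplitude is nonzero survive.
|000⟩: (-0.7557)(1/√2)(0.9914) = -0.5298
|001⟩: (-0.7557)(1/√2)(-0.03647 + 0.1253i) = (0.01949 - 0.06696i)
|010⟩: (-0.7557)(1/√2)(0.9914) = -0.5298
|011⟩: (-0.7557)(1/√2)(-0.03647 + 0.1253i) = (0.01949 - 0.06696i)
|100⟩: (0.6549)(1/√2)(0.9914) = 0.4591
|101⟩: (0.6549)(1/√2)(-0.03647 + 0.1253i) = (-0.01689 + 0.05802i)
|110⟩: (0.6549)(1/√2)(0.9914) = 0.4591
|111⟩: (0.6549)(1/√2)(-0.03647 + 0.1253i) = (-0.01689 + 0.05802i)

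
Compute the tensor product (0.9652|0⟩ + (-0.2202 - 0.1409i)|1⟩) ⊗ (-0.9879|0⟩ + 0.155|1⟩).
-0.9535|00⟩ + 0.1496|01⟩ + (0.2175 + 0.1392i)|10⟩ + (-0.03413 - 0.02184i)|11⟩

amp(|b₁b₂…⟩) = product of the factor amplitudes for bits b₁, b₂, …; only kets whose every factor amplitude is nonzero survive.
|00⟩: (0.9652)(-0.9879) = -0.9535
|01⟩: (0.9652)(0.155) = 0.1496
|10⟩: (-0.2202 - 0.1409i)(-0.9879) = (0.2175 + 0.1392i)
|11⟩: (-0.2202 - 0.1409i)(0.155) = (-0.03413 - 0.02184i)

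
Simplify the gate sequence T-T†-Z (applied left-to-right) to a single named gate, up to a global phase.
Z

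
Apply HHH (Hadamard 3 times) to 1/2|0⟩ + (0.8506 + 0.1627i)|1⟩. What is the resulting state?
(0.955 + 0.115i)|0⟩ + (-0.2479 - 0.115i)|1⟩

H² = I, so H^3 = H: a single Hadamard. With (a, b) = (1/2, (0.8506 + 0.1627i)), H gives ((a + b)/√2, (a − b)/√2) = ((0.955 + 0.115i), (-0.2479 - 0.115i)).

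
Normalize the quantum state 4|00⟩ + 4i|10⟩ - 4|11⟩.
1/√3|00⟩ + (1/√3)i|10⟩ - 1/√3|11⟩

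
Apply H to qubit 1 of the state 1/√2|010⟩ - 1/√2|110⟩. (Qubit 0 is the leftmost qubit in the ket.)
1/2|000⟩ - 1/2|010⟩ - 1/2|100⟩ + 1/2|110⟩

H on qubit 1 mixes each pair of kets that differ only in qubit 1: amplitudes (a, b) of (|…0…⟩, |…1…⟩) become ((a + b)/√2, (a − b)/√2). Kets absent from the input have amplitude 0.
(|000⟩, |010⟩): (a, b) = (0, 1/√2) → (1/2, -1/2)
(|100⟩, |110⟩): (a, b) = (0, -1/√2) → (-1/2, 1/2)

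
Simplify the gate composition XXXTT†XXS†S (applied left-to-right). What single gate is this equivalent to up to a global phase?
X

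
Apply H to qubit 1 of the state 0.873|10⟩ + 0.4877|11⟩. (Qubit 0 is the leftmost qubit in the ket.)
0.9622|10⟩ + 0.2724|11⟩

H on qubit 1 mixes each pair of kets that differ only in qubit 1: amplitudes (a, b) of (|…0…⟩, |…1…⟩) become ((a + b)/√2, (a − b)/√2). Kets absent from the input have amplitude 0.
(|10⟩, |11⟩): (a, b) = (0.873, 0.4877) → (0.9622, 0.2724)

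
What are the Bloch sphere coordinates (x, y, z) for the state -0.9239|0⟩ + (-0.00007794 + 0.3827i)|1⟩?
(0.000144, -0.7072, 0.7071)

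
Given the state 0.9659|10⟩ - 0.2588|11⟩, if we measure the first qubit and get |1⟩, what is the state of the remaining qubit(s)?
0.9659|0⟩ - 0.2588|1⟩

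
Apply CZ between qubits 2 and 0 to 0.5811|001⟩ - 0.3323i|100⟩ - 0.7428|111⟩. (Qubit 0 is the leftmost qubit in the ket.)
0.5811|001⟩ - 0.3323i|100⟩ + 0.7428|111⟩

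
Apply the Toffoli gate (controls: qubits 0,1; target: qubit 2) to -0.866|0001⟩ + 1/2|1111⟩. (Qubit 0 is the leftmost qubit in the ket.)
-0.866|0001⟩ + 1/2|1101⟩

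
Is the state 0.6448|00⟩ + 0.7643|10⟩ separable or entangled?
Separable

Writing the state as a|00⟩ + b|01⟩ + c|10⟩ + d|11⟩, it is a product state iff ad − bc = 0.
Here (a, b, c, d) = (0.6448, 0, 0.7643, 0): ad − bc = (0.6448)(0) − (0)(0.7643) = 0, so the state is separable.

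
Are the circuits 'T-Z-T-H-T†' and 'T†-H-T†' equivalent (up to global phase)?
No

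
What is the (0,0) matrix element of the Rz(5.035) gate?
(-0.8115 - 0.5844i)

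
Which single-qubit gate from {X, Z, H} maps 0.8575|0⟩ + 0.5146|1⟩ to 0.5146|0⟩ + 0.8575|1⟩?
X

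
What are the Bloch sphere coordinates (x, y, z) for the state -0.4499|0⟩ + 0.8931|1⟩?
(-0.8036, 0, -0.5952)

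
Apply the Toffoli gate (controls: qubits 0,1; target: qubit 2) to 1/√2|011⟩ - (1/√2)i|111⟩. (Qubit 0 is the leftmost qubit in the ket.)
1/√2|011⟩ - (1/√2)i|110⟩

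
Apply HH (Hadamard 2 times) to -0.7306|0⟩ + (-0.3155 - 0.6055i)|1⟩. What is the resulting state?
-0.7306|0⟩ + (-0.3155 - 0.6055i)|1⟩

H² = I, so an even number of Hadamards cancels: H^2 = I and the state is unchanged.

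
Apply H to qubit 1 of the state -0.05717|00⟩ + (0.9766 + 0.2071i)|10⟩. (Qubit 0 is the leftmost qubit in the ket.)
-0.04043|00⟩ - 0.04043|01⟩ + (0.6906 + 0.1464i)|10⟩ + (0.6906 + 0.1464i)|11⟩

H on qubit 1 mixes each pair of kets that differ only in qubit 1: amplitudes (a, b) of (|…0…⟩, |…1…⟩) become ((a + b)/√2, (a − b)/√2). Kets absent from the input have amplitude 0.
(|00⟩, |01⟩): (a, b) = (-0.05717, 0) → (-0.04043, -0.04043)
(|10⟩, |11⟩): (a, b) = ((0.9766 + 0.2071i), 0) → ((0.6906 + 0.1464i), (0.6906 + 0.1464i))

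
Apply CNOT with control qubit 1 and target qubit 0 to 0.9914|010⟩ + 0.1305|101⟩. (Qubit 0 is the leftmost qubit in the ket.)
0.1305|101⟩ + 0.9914|110⟩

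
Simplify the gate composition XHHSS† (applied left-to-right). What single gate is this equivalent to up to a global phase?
X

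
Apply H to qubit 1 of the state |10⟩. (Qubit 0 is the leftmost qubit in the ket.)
1/√2|10⟩ + 1/√2|11⟩

H on qubit 1 mixes each pair of kets that differ only in qubit 1: amplitudes (a, b) of (|…0…⟩, |…1…⟩) become ((a + b)/√2, (a − b)/√2). Kets absent from the input have amplitude 0.
(|10⟩, |11⟩): (a, b) = (1, 0) → (1/√2, 1/√2)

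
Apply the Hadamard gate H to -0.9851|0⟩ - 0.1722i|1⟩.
(-0.6966 - 0.1218i)|0⟩ + (-0.6966 + 0.1218i)|1⟩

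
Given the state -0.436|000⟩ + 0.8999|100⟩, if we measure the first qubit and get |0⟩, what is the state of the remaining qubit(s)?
-|00⟩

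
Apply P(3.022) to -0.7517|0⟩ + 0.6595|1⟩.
-0.7517|0⟩ + (-0.6548 + 0.07868i)|1⟩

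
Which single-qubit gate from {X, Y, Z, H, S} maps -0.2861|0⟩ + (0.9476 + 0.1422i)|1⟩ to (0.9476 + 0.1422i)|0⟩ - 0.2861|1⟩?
X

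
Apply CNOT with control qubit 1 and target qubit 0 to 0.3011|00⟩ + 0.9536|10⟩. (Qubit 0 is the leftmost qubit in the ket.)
0.3011|00⟩ + 0.9536|10⟩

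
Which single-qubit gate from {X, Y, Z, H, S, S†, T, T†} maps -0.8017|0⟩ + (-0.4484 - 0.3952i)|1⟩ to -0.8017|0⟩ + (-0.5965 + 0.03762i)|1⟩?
T†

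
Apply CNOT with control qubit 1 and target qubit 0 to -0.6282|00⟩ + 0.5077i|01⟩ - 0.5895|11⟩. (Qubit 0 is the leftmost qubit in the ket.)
-0.6282|00⟩ - 0.5895|01⟩ + 0.5077i|11⟩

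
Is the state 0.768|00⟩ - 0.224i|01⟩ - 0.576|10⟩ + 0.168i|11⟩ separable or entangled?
Separable

Writing the state as a|00⟩ + b|01⟩ + c|10⟩ + d|11⟩, it is a product state iff ad − bc = 0.
Here (a, b, c, d) = (0.768, -0.224i, -0.576, 0.168i): ad − bc = (0.768)(0.168i) − (-0.224i)(-0.576) = 0, so the state is separable.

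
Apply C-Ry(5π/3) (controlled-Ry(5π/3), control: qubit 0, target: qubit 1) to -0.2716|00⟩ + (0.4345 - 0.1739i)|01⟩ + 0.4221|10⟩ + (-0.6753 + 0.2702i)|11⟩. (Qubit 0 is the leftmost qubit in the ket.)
-0.2716|00⟩ + (0.4345 - 0.1739i)|01⟩ + (-0.0279 - 0.1351i)|10⟩ + (0.7959 - 0.234i)|11⟩

C-Ry(5π/3) leaves the control-|0⟩ kets |00⟩, |01⟩ unchanged and applies Ry(5π/3) to qubit 1 on the control-|1⟩ pair (|10⟩, |11⟩).
Ry(5π/3) = [[cos(θ/2), −sin(θ/2)], [sin(θ/2), cos(θ/2)]]; θ = 5π/3, cos(θ/2) ≈ -0.866025, sin(θ/2) ≈ 0.5.
With a = amp(|10⟩) = 0.4221 and b = amp(|11⟩) = (-0.6753 + 0.2702i):
new amp(|10⟩) = (-0.866025)·a + (-0.5)·b = (-0.0279 - 0.1351i)
new amp(|11⟩) = (0.5)·a + (-0.866025)·b = (0.7959 - 0.234i)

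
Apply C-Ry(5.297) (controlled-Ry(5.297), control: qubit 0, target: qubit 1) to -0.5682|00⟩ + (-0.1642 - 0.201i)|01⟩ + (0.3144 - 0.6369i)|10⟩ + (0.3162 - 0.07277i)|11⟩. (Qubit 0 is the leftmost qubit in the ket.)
-0.5682|00⟩ + (-0.1642 - 0.201i)|01⟩ + (-0.4266 + 0.5955i)|10⟩ + (-0.1297 - 0.2374i)|11⟩

C-Ry(5.297) leaves the control-|0⟩ kets |00⟩, |01⟩ unchanged and applies Ry(5.297) to qubit 1 on the control-|1⟩ pair (|10⟩, |11⟩).
Ry(5.297) = [[cos(θ/2), −sin(θ/2)], [sin(θ/2), cos(θ/2)]]; θ = 5.297, cos(θ/2) ≈ -0.880873, sin(θ/2) ≈ 0.473352.
With a = amp(|10⟩) = (0.3144 - 0.6369i) and b = amp(|11⟩) = (0.3162 - 0.07277i):
new amp(|10⟩) = (-0.880873)·a + (-0.473352)·b = (-0.4266 + 0.5955i)
new amp(|11⟩) = (0.473352)·a + (-0.880873)·b = (-0.1297 - 0.2374i)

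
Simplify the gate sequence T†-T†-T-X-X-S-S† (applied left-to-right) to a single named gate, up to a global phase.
T†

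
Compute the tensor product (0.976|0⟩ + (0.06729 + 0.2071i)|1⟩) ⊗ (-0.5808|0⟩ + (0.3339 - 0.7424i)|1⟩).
-0.5669|00⟩ + (0.3259 - 0.7246i)|01⟩ + (-0.03908 - 0.1203i)|10⟩ + (0.1762 + 0.01919i)|11⟩

amp(|b₁b₂…⟩) = product of the factor amplitudes for bits b₁, b₂, …; only kets whose every factor amplitude is nonzero survive.
|00⟩: (0.976)(-0.5808) = -0.5669
|01⟩: (0.976)(0.3339 - 0.7424i) = (0.3259 - 0.7246i)
|10⟩: (0.06729 + 0.2071i)(-0.5808) = (-0.03908 - 0.1203i)
|11⟩: (0.06729 + 0.2071i)(0.3339 - 0.7424i) = (0.1762 + 0.01919i)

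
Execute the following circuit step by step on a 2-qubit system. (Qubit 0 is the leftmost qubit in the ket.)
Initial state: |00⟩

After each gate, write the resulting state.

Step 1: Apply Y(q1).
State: i|01⟩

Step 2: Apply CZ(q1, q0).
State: i|01⟩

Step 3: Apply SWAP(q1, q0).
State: i|10⟩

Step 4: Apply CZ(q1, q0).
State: i|10⟩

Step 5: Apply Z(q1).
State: i|10⟩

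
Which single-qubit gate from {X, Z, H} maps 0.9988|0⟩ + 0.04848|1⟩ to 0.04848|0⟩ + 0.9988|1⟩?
X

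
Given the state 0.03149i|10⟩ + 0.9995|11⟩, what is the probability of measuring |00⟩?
0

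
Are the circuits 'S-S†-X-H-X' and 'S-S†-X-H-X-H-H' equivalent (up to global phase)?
Yes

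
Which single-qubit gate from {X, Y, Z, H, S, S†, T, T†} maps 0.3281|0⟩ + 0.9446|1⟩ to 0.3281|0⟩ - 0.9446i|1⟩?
S†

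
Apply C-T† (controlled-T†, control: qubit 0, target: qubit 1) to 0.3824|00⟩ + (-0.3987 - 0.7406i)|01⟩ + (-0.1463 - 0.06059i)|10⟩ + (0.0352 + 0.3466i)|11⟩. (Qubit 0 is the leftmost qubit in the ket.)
0.3824|00⟩ + (-0.3987 - 0.7406i)|01⟩ + (-0.1463 - 0.06059i)|10⟩ + (0.27 + 0.2202i)|11⟩

C-T† leaves the control-|0⟩ kets |00⟩, |01⟩ unchanged and applies T† to qubit 1 on the control-|1⟩ pair (|10⟩, |11⟩).
T† = [[1, 0], [0, (1/√2 - (1/√2)i)]].
With a = amp(|10⟩) = (-0.1463 - 0.06059i) and b = amp(|11⟩) = (0.0352 + 0.3466i):
new amp(|10⟩) = (1)·a = (-0.1463 - 0.06059i)
new amp(|11⟩) = (1/√2 - (1/√2)i)·b = (0.27 + 0.2202i)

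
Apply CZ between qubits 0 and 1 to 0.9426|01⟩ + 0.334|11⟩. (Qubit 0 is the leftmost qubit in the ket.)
0.9426|01⟩ - 0.334|11⟩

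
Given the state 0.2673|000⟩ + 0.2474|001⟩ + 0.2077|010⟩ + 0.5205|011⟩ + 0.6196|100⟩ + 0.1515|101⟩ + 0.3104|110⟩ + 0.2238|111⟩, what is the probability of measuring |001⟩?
0.06121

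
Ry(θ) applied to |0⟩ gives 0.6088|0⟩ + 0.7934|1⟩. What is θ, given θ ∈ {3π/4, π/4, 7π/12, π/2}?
7π/12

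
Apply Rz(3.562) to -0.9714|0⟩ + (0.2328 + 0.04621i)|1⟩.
(0.2027 + 0.95i)|0⟩ + (-0.09377 + 0.218i)|1⟩

Rz(3.562) = [[e^(−iθ/2), 0], [0, e^(iθ/2)]] with e^(±iθ/2) = cos(θ/2) ± i·sin(θ/2); θ = 3.562, cos(θ/2) ≈ -0.208659, sin(θ/2) ≈ 0.977988.
With a = amp(|0⟩) = -0.9714 and b = amp(|1⟩) = (0.2328 + 0.04621i):
new amp(|0⟩) = (-0.208659 - 0.977988i)·a = (0.2027 + 0.95i)
new amp(|1⟩) = (-0.208659 + 0.977988i)·b = (-0.09377 + 0.218i)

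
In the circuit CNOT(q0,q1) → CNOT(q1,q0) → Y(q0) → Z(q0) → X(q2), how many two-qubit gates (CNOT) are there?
2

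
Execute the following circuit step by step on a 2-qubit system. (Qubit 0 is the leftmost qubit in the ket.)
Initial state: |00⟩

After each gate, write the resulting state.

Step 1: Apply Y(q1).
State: i|01⟩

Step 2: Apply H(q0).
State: (1/√2)i|01⟩ + (1/√2)i|11⟩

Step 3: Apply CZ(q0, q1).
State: (1/√2)i|01⟩ - (1/√2)i|11⟩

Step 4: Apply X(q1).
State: (1/√2)i|00⟩ - (1/√2)i|10⟩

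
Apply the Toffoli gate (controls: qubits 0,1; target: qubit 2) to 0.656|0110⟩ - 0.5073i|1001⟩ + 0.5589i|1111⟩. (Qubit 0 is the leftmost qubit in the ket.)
0.656|0110⟩ - 0.5073i|1001⟩ + 0.5589i|1101⟩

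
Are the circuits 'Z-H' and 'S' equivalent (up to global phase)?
No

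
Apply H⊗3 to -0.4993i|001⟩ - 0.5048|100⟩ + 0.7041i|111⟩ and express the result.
(-0.1785 + 0.07241i)|000⟩ + (-0.1785 - 0.07241i)|001⟩ + (-0.1785 - 0.4255i)|010⟩ + (-0.1785 + 0.4255i)|011⟩ + (0.1785 - 0.4255i)|100⟩ + (0.1785 + 0.4255i)|101⟩ + (0.1785 + 0.07241i)|110⟩ + (0.1785 - 0.07241i)|111⟩

H⊗3 gives amp(|y⟩) = (1/2√2) Σ_x (−1)^(x·y) amp(|x⟩), where x·y is the number of positions in which both x and y have a 1.
|000⟩: (-0.4993i - 0.5048 + 0.7041i)/(2√2) = (-0.1785 + 0.07241i)
|001⟩: (0.4993i - 0.5048 - 0.7041i)/(2√2) = (-0.1785 - 0.07241i)
|010⟩: (-0.4993i - 0.5048 - 0.7041i)/(2√2) = (-0.1785 - 0.4255i)
|011⟩: (0.4993i - 0.5048 + 0.7041i)/(2√2) = (-0.1785 + 0.4255i)
|100⟩: (-0.4993i + 0.5048 - 0.7041i)/(2√2) = (0.1785 - 0.4255i)
|101⟩: (0.4993i + 0.5048 + 0.7041i)/(2√2) = (0.1785 + 0.4255i)
|110⟩: (-0.4993i + 0.5048 + 0.7041i)/(2√2) = (0.1785 + 0.07241i)
|111⟩: (0.4993i + 0.5048 - 0.7041i)/(2√2) = (0.1785 - 0.07241i)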